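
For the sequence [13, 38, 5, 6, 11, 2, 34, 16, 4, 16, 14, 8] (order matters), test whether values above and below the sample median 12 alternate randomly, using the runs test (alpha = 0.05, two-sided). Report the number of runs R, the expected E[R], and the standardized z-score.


Step 1: Compute median = 12; label A = above, B = below.
Labels in order: AABBBBAABAAB  (n_A = 6, n_B = 6)
Step 2: Count runs R = 6.
Step 3: Under H0 (random ordering), E[R] = 2*n_A*n_B/(n_A+n_B) + 1 = 2*6*6/12 + 1 = 7.0000.
        Var[R] = 2*n_A*n_B*(2*n_A*n_B - n_A - n_B) / ((n_A+n_B)^2 * (n_A+n_B-1)) = 4320/1584 = 2.7273.
        SD[R] = 1.6514.
Step 4: Continuity-corrected z = (R + 0.5 - E[R]) / SD[R] = (6 + 0.5 - 7.0000) / 1.6514 = -0.3028.
Step 5: Two-sided p-value via normal approximation = 2*(1 - Phi(|z|)) = 0.762069.
Step 6: alpha = 0.05. fail to reject H0.

R = 6, z = -0.3028, p = 0.762069, fail to reject H0.


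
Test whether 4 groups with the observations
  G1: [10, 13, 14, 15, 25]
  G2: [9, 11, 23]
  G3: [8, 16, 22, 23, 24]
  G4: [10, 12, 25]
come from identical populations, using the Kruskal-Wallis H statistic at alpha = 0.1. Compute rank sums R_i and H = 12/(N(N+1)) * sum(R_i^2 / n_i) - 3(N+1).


Step 1: Combine all N = 16 observations and assign midranks.
sorted (value, group, rank): (8,G3,1), (9,G2,2), (10,G1,3.5), (10,G4,3.5), (11,G2,5), (12,G4,6), (13,G1,7), (14,G1,8), (15,G1,9), (16,G3,10), (22,G3,11), (23,G2,12.5), (23,G3,12.5), (24,G3,14), (25,G1,15.5), (25,G4,15.5)
Step 2: Sum ranks within each group.
R_1 = 43 (n_1 = 5)
R_2 = 19.5 (n_2 = 3)
R_3 = 48.5 (n_3 = 5)
R_4 = 25 (n_4 = 3)
Step 3: H = 12/(N(N+1)) * sum(R_i^2/n_i) - 3(N+1)
     = 12/(16*17) * (43^2/5 + 19.5^2/3 + 48.5^2/5 + 25^2/3) - 3*17
     = 0.044118 * 1175.33 - 51
     = 0.852941.
Step 4: Ties present; correction factor C = 1 - 18/(16^3 - 16) = 0.995588. Corrected H = 0.852941 / 0.995588 = 0.856721.
Step 5: Under H0, H ~ chi^2(3); p-value = 0.835857.
Step 6: alpha = 0.1. fail to reject H0.

H = 0.8567, df = 3, p = 0.835857, fail to reject H0.


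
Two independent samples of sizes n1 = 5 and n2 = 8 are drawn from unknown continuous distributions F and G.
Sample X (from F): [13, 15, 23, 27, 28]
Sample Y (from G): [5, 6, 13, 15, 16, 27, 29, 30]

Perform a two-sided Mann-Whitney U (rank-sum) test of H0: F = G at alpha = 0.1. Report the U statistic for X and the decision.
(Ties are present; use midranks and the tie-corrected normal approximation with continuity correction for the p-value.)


Step 1: Combine and sort all 13 observations; assign midranks.
sorted (value, group): (5,Y), (6,Y), (13,X), (13,Y), (15,X), (15,Y), (16,Y), (23,X), (27,X), (27,Y), (28,X), (29,Y), (30,Y)
ranks: 5->1, 6->2, 13->3.5, 13->3.5, 15->5.5, 15->5.5, 16->7, 23->8, 27->9.5, 27->9.5, 28->11, 29->12, 30->13
Step 2: Rank sum for X: R1 = 3.5 + 5.5 + 8 + 9.5 + 11 = 37.5.
Step 3: U_X = R1 - n1(n1+1)/2 = 37.5 - 5*6/2 = 37.5 - 15 = 22.5.
       U_Y = n1*n2 - U_X = 40 - 22.5 = 17.5.
Step 4: Ties are present, so use the tie-corrected normal approximation (with continuity correction) for the p-value.
Step 5: p-value = 0.768770; compare to alpha = 0.1. fail to reject H0.

U_X = 22.5, p = 0.768770, fail to reject H0 at alpha = 0.1.


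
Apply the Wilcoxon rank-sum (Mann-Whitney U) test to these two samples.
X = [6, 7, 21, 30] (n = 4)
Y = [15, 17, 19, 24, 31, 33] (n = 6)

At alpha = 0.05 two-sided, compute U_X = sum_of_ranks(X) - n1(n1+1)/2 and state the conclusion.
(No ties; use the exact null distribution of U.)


Step 1: Combine and sort all 10 observations; assign midranks.
sorted (value, group): (6,X), (7,X), (15,Y), (17,Y), (19,Y), (21,X), (24,Y), (30,X), (31,Y), (33,Y)
ranks: 6->1, 7->2, 15->3, 17->4, 19->5, 21->6, 24->7, 30->8, 31->9, 33->10
Step 2: Rank sum for X: R1 = 1 + 2 + 6 + 8 = 17.
Step 3: U_X = R1 - n1(n1+1)/2 = 17 - 4*5/2 = 17 - 10 = 7.
       U_Y = n1*n2 - U_X = 24 - 7 = 17.
Step 4: No ties, so the exact null distribution of U (based on enumerating the C(10,4) = 210 equally likely rank assignments) gives the two-sided p-value.
Step 5: p-value = 0.352381; compare to alpha = 0.05. fail to reject H0.

U_X = 7, p = 0.352381, fail to reject H0 at alpha = 0.05.


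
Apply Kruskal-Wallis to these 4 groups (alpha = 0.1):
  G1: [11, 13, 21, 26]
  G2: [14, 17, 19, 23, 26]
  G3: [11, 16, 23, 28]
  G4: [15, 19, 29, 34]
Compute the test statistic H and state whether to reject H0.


Step 1: Combine all N = 17 observations and assign midranks.
sorted (value, group, rank): (11,G1,1.5), (11,G3,1.5), (13,G1,3), (14,G2,4), (15,G4,5), (16,G3,6), (17,G2,7), (19,G2,8.5), (19,G4,8.5), (21,G1,10), (23,G2,11.5), (23,G3,11.5), (26,G1,13.5), (26,G2,13.5), (28,G3,15), (29,G4,16), (34,G4,17)
Step 2: Sum ranks within each group.
R_1 = 28 (n_1 = 4)
R_2 = 44.5 (n_2 = 5)
R_3 = 34 (n_3 = 4)
R_4 = 46.5 (n_4 = 4)
Step 3: H = 12/(N(N+1)) * sum(R_i^2/n_i) - 3(N+1)
     = 12/(17*18) * (28^2/4 + 44.5^2/5 + 34^2/4 + 46.5^2/4) - 3*18
     = 0.039216 * 1421.61 - 54
     = 1.749510.
Step 4: Ties present; correction factor C = 1 - 24/(17^3 - 17) = 0.995098. Corrected H = 1.749510 / 0.995098 = 1.758128.
Step 5: Under H0, H ~ chi^2(3); p-value = 0.624089.
Step 6: alpha = 0.1. fail to reject H0.

H = 1.7581, df = 3, p = 0.624089, fail to reject H0.


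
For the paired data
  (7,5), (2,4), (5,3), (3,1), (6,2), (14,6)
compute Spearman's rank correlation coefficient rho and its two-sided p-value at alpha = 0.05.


Step 1: Rank x and y separately (midranks; no ties here).
rank(x): 7->5, 2->1, 5->3, 3->2, 6->4, 14->6
rank(y): 5->5, 4->4, 3->3, 1->1, 2->2, 6->6
Step 2: d_i = R_x(i) - R_y(i); compute d_i^2.
  (5-5)^2=0, (1-4)^2=9, (3-3)^2=0, (2-1)^2=1, (4-2)^2=4, (6-6)^2=0
sum(d^2) = 14.
Step 3: rho = 1 - 6*14 / (6*(6^2 - 1)) = 1 - 84/210 = 0.600000.
Step 4: Under H0, t = rho * sqrt((n-2)/(1-rho^2)) = 1.5000 ~ t(4).
Step 5: Two-sided p-value from the t-distribution with 4 df = 0.208000.
Step 6: alpha = 0.05. fail to reject H0.

rho = 0.6000, p = 0.208000, fail to reject H0 at alpha = 0.05.


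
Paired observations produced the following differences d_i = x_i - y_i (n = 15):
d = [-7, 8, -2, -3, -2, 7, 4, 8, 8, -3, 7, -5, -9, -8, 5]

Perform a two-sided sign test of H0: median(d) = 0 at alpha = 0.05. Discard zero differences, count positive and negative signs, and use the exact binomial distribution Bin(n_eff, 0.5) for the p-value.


Step 1: Discard zero differences. Original n = 15; n_eff = number of nonzero differences = 15.
Nonzero differences (with sign): -7, +8, -2, -3, -2, +7, +4, +8, +8, -3, +7, -5, -9, -8, +5
Step 2: Count signs: positive = 7, negative = 8.
Step 3: Under H0: P(positive) = 0.5, so the number of positives S ~ Bin(15, 0.5).
Step 4: Two-sided exact p-value = sum of Bin(15,0.5) probabilities at or below the observed probability = 1.000000.
Step 5: alpha = 0.05. fail to reject H0.

n_eff = 15, pos = 7, neg = 8, p = 1.000000, fail to reject H0.


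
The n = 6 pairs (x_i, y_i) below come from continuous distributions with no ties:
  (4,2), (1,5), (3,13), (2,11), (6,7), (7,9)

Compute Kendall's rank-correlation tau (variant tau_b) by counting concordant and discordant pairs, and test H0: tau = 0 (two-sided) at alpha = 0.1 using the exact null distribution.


Step 1: Enumerate the 15 unordered pairs (i,j) with i<j and classify each by sign(x_j-x_i) * sign(y_j-y_i).
  (1,2):dx=-3,dy=+3->D; (1,3):dx=-1,dy=+11->D; (1,4):dx=-2,dy=+9->D; (1,5):dx=+2,dy=+5->C
  (1,6):dx=+3,dy=+7->C; (2,3):dx=+2,dy=+8->C; (2,4):dx=+1,dy=+6->C; (2,5):dx=+5,dy=+2->C
  (2,6):dx=+6,dy=+4->C; (3,4):dx=-1,dy=-2->C; (3,5):dx=+3,dy=-6->D; (3,6):dx=+4,dy=-4->D
  (4,5):dx=+4,dy=-4->D; (4,6):dx=+5,dy=-2->D; (5,6):dx=+1,dy=+2->C
Step 2: C = 8, D = 7, total pairs = 15.
Step 3: tau = (C - D)/(n(n-1)/2) = (8 - 7)/15 = 0.066667.
Step 4: Exact two-sided p-value (enumerate n! = 720 permutations of y under H0): p = 1.000000.
Step 5: alpha = 0.1. fail to reject H0.

tau_b = 0.0667 (C=8, D=7), p = 1.000000, fail to reject H0.


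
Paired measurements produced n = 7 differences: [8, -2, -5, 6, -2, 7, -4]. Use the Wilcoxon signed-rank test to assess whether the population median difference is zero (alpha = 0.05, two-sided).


Step 1: Drop any zero differences (none here) and take |d_i|.
|d| = [8, 2, 5, 6, 2, 7, 4]
Step 2: Midrank |d_i| (ties get averaged ranks).
ranks: |8|->7, |2|->1.5, |5|->4, |6|->5, |2|->1.5, |7|->6, |4|->3
Step 3: Attach original signs; sum ranks with positive sign and with negative sign.
W+ = 7 + 5 + 6 = 18
W- = 1.5 + 4 + 1.5 + 3 = 10
(Check: W+ + W- = 28 should equal n(n+1)/2 = 28.)
Step 4: Test statistic W = min(W+, W-) = 10.
Step 5: Ties in |d|, so use the tie-corrected normal approximation.
        E[W] = n(n+1)/4 = 7*8/4 = 14.
        Tie groups: |d|=2 (t=2); sum(t^3 - t) = 6.
        Var[W] = n(n+1)(2n+1)/24 - sum(t^3-t)/48 = 840/24 - 6/48 = 34.875.
        z = (W - E[W]) / sqrt(Var[W]) = (10 - 14) / 5.9055 = -0.6773.
        Two-sided p = 2*Phi(z) = 0.498194.
Step 6: alpha = 0.05. fail to reject H0.

W+ = 18, W- = 10, W = min = 10, p = 0.498194, fail to reject H0.


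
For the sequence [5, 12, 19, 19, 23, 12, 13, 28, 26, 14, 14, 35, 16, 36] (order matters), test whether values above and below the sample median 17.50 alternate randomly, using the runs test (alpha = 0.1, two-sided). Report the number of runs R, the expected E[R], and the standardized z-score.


Step 1: Compute median = 17.50; label A = above, B = below.
Labels in order: BBAAABBAABBABA  (n_A = 7, n_B = 7)
Step 2: Count runs R = 8.
Step 3: Under H0 (random ordering), E[R] = 2*n_A*n_B/(n_A+n_B) + 1 = 2*7*7/14 + 1 = 8.0000.
        Var[R] = 2*n_A*n_B*(2*n_A*n_B - n_A - n_B) / ((n_A+n_B)^2 * (n_A+n_B-1)) = 8232/2548 = 3.2308.
        SD[R] = 1.7974.
Step 4: R = E[R], so z = 0 with no continuity correction.
Step 5: Two-sided p-value via normal approximation = 2*(1 - Phi(|z|)) = 1.000000.
Step 6: alpha = 0.1. fail to reject H0.

R = 8, z = 0.0000, p = 1.000000, fail to reject H0.


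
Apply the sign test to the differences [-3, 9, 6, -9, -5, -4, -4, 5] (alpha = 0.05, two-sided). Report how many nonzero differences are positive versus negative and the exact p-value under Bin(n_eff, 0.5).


Step 1: Discard zero differences. Original n = 8; n_eff = number of nonzero differences = 8.
Nonzero differences (with sign): -3, +9, +6, -9, -5, -4, -4, +5
Step 2: Count signs: positive = 3, negative = 5.
Step 3: Under H0: P(positive) = 0.5, so the number of positives S ~ Bin(8, 0.5).
Step 4: Two-sided exact p-value = sum of Bin(8,0.5) probabilities at or below the observed probability = 0.726562.
Step 5: alpha = 0.05. fail to reject H0.

n_eff = 8, pos = 3, neg = 5, p = 0.726562, fail to reject H0.


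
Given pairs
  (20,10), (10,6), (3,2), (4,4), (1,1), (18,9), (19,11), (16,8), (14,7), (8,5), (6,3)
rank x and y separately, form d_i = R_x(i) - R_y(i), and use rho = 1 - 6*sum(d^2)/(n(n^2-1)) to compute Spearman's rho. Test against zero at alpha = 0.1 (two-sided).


Step 1: Rank x and y separately (midranks; no ties here).
rank(x): 20->11, 10->6, 3->2, 4->3, 1->1, 18->9, 19->10, 16->8, 14->7, 8->5, 6->4
rank(y): 10->10, 6->6, 2->2, 4->4, 1->1, 9->9, 11->11, 8->8, 7->7, 5->5, 3->3
Step 2: d_i = R_x(i) - R_y(i); compute d_i^2.
  (11-10)^2=1, (6-6)^2=0, (2-2)^2=0, (3-4)^2=1, (1-1)^2=0, (9-9)^2=0, (10-11)^2=1, (8-8)^2=0, (7-7)^2=0, (5-5)^2=0, (4-3)^2=1
sum(d^2) = 4.
Step 3: rho = 1 - 6*4 / (11*(11^2 - 1)) = 1 - 24/1320 = 0.981818.
Step 4: Under H0, t = rho * sqrt((n-2)/(1-rho^2)) = 15.5168 ~ t(9).
Step 5: Two-sided p-value from the t-distribution with 9 df = 0.000000.
Step 6: alpha = 0.1. reject H0.

rho = 0.9818, p = 0.000000, reject H0 at alpha = 0.1.


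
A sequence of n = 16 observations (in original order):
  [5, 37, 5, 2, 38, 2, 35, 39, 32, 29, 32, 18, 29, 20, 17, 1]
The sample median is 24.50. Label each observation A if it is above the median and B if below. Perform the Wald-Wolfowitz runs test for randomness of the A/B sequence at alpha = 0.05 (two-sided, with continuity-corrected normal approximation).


Step 1: Compute median = 24.50; label A = above, B = below.
Labels in order: BABBABAAAAABABBB  (n_A = 8, n_B = 8)
Step 2: Count runs R = 9.
Step 3: Under H0 (random ordering), E[R] = 2*n_A*n_B/(n_A+n_B) + 1 = 2*8*8/16 + 1 = 9.0000.
        Var[R] = 2*n_A*n_B*(2*n_A*n_B - n_A - n_B) / ((n_A+n_B)^2 * (n_A+n_B-1)) = 14336/3840 = 3.7333.
        SD[R] = 1.9322.
Step 4: R = E[R], so z = 0 with no continuity correction.
Step 5: Two-sided p-value via normal approximation = 2*(1 - Phi(|z|)) = 1.000000.
Step 6: alpha = 0.05. fail to reject H0.

R = 9, z = 0.0000, p = 1.000000, fail to reject H0.


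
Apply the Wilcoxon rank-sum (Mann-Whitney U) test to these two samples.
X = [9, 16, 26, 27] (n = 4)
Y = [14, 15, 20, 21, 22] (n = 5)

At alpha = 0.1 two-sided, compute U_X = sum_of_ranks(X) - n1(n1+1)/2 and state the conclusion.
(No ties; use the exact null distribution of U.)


Step 1: Combine and sort all 9 observations; assign midranks.
sorted (value, group): (9,X), (14,Y), (15,Y), (16,X), (20,Y), (21,Y), (22,Y), (26,X), (27,X)
ranks: 9->1, 14->2, 15->3, 16->4, 20->5, 21->6, 22->7, 26->8, 27->9
Step 2: Rank sum for X: R1 = 1 + 4 + 8 + 9 = 22.
Step 3: U_X = R1 - n1(n1+1)/2 = 22 - 4*5/2 = 22 - 10 = 12.
       U_Y = n1*n2 - U_X = 20 - 12 = 8.
Step 4: No ties, so the exact null distribution of U (based on enumerating the C(9,4) = 126 equally likely rank assignments) gives the two-sided p-value.
Step 5: p-value = 0.730159; compare to alpha = 0.1. fail to reject H0.

U_X = 12, p = 0.730159, fail to reject H0 at alpha = 0.1.


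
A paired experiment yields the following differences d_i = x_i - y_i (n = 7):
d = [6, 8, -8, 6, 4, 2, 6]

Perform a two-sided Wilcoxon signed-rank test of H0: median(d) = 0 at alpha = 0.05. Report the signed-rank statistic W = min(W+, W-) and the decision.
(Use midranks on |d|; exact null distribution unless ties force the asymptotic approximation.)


Step 1: Drop any zero differences (none here) and take |d_i|.
|d| = [6, 8, 8, 6, 4, 2, 6]
Step 2: Midrank |d_i| (ties get averaged ranks).
ranks: |6|->4, |8|->6.5, |8|->6.5, |6|->4, |4|->2, |2|->1, |6|->4
Step 3: Attach original signs; sum ranks with positive sign and with negative sign.
W+ = 4 + 6.5 + 4 + 2 + 1 + 4 = 21.5
W- = 6.5 = 6.5
(Check: W+ + W- = 28 should equal n(n+1)/2 = 28.)
Step 4: Test statistic W = min(W+, W-) = 6.5.
Step 5: Ties in |d|, so use the tie-corrected normal approximation.
        E[W] = n(n+1)/4 = 7*8/4 = 14.
        Tie groups: |d|=6 (t=3), |d|=8 (t=2); sum(t^3 - t) = 30.
        Var[W] = n(n+1)(2n+1)/24 - sum(t^3-t)/48 = 840/24 - 30/48 = 34.375.
        z = (W - E[W]) / sqrt(Var[W]) = (6.5 - 14) / 5.8630 = -1.2792.
        Two-sided p = 2*Phi(z) = 0.200825.
Step 6: alpha = 0.05. fail to reject H0.

W+ = 21.5, W- = 6.5, W = min = 6.5, p = 0.200825, fail to reject H0.


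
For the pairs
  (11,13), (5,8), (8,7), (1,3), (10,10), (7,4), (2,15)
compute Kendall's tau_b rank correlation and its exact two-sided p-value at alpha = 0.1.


Step 1: Enumerate the 21 unordered pairs (i,j) with i<j and classify each by sign(x_j-x_i) * sign(y_j-y_i).
  (1,2):dx=-6,dy=-5->C; (1,3):dx=-3,dy=-6->C; (1,4):dx=-10,dy=-10->C; (1,5):dx=-1,dy=-3->C
  (1,6):dx=-4,dy=-9->C; (1,7):dx=-9,dy=+2->D; (2,3):dx=+3,dy=-1->D; (2,4):dx=-4,dy=-5->C
  (2,5):dx=+5,dy=+2->C; (2,6):dx=+2,dy=-4->D; (2,7):dx=-3,dy=+7->D; (3,4):dx=-7,dy=-4->C
  (3,5):dx=+2,dy=+3->C; (3,6):dx=-1,dy=-3->C; (3,7):dx=-6,dy=+8->D; (4,5):dx=+9,dy=+7->C
  (4,6):dx=+6,dy=+1->C; (4,7):dx=+1,dy=+12->C; (5,6):dx=-3,dy=-6->C; (5,7):dx=-8,dy=+5->D
  (6,7):dx=-5,dy=+11->D
Step 2: C = 14, D = 7, total pairs = 21.
Step 3: tau = (C - D)/(n(n-1)/2) = (14 - 7)/21 = 0.333333.
Step 4: Exact two-sided p-value (enumerate n! = 5040 permutations of y under H0): p = 0.381349.
Step 5: alpha = 0.1. fail to reject H0.

tau_b = 0.3333 (C=14, D=7), p = 0.381349, fail to reject H0.


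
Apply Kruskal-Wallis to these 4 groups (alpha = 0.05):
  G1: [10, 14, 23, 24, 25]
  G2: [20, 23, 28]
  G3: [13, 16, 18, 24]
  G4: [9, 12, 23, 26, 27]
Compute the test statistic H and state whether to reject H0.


Step 1: Combine all N = 17 observations and assign midranks.
sorted (value, group, rank): (9,G4,1), (10,G1,2), (12,G4,3), (13,G3,4), (14,G1,5), (16,G3,6), (18,G3,7), (20,G2,8), (23,G1,10), (23,G2,10), (23,G4,10), (24,G1,12.5), (24,G3,12.5), (25,G1,14), (26,G4,15), (27,G4,16), (28,G2,17)
Step 2: Sum ranks within each group.
R_1 = 43.5 (n_1 = 5)
R_2 = 35 (n_2 = 3)
R_3 = 29.5 (n_3 = 4)
R_4 = 45 (n_4 = 5)
Step 3: H = 12/(N(N+1)) * sum(R_i^2/n_i) - 3(N+1)
     = 12/(17*18) * (43.5^2/5 + 35^2/3 + 29.5^2/4 + 45^2/5) - 3*18
     = 0.039216 * 1409.35 - 54
     = 1.268464.
Step 4: Ties present; correction factor C = 1 - 30/(17^3 - 17) = 0.993873. Corrected H = 1.268464 / 0.993873 = 1.276284.
Step 5: Under H0, H ~ chi^2(3); p-value = 0.734772.
Step 6: alpha = 0.05. fail to reject H0.

H = 1.2763, df = 3, p = 0.734772, fail to reject H0.


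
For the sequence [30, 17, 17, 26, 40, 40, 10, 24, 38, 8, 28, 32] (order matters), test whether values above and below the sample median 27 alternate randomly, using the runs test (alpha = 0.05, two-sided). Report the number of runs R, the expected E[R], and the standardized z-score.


Step 1: Compute median = 27; label A = above, B = below.
Labels in order: ABBBAABBABAA  (n_A = 6, n_B = 6)
Step 2: Count runs R = 7.
Step 3: Under H0 (random ordering), E[R] = 2*n_A*n_B/(n_A+n_B) + 1 = 2*6*6/12 + 1 = 7.0000.
        Var[R] = 2*n_A*n_B*(2*n_A*n_B - n_A - n_B) / ((n_A+n_B)^2 * (n_A+n_B-1)) = 4320/1584 = 2.7273.
        SD[R] = 1.6514.
Step 4: R = E[R], so z = 0 with no continuity correction.
Step 5: Two-sided p-value via normal approximation = 2*(1 - Phi(|z|)) = 1.000000.
Step 6: alpha = 0.05. fail to reject H0.

R = 7, z = 0.0000, p = 1.000000, fail to reject H0.


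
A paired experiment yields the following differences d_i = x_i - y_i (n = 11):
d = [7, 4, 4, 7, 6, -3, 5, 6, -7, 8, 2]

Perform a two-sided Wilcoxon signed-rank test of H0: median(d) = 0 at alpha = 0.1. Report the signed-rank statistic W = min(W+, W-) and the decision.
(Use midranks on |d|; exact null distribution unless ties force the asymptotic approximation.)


Step 1: Drop any zero differences (none here) and take |d_i|.
|d| = [7, 4, 4, 7, 6, 3, 5, 6, 7, 8, 2]
Step 2: Midrank |d_i| (ties get averaged ranks).
ranks: |7|->9, |4|->3.5, |4|->3.5, |7|->9, |6|->6.5, |3|->2, |5|->5, |6|->6.5, |7|->9, |8|->11, |2|->1
Step 3: Attach original signs; sum ranks with positive sign and with negative sign.
W+ = 9 + 3.5 + 3.5 + 9 + 6.5 + 5 + 6.5 + 11 + 1 = 55
W- = 2 + 9 = 11
(Check: W+ + W- = 66 should equal n(n+1)/2 = 66.)
Step 4: Test statistic W = min(W+, W-) = 11.
Step 5: Ties in |d|, so use the tie-corrected normal approximation.
        E[W] = n(n+1)/4 = 11*12/4 = 33.
        Tie groups: |d|=4 (t=2), |d|=6 (t=2), |d|=7 (t=3); sum(t^3 - t) = 36.
        Var[W] = n(n+1)(2n+1)/24 - sum(t^3-t)/48 = 3036/24 - 36/48 = 125.75.
        z = (W - E[W]) / sqrt(Var[W]) = (11 - 33) / 11.2138 = -1.9619.
        Two-sided p = 2*Phi(z) = 0.049778.
Step 6: alpha = 0.1. reject H0.

W+ = 55, W- = 11, W = min = 11, p = 0.049778, reject H0.


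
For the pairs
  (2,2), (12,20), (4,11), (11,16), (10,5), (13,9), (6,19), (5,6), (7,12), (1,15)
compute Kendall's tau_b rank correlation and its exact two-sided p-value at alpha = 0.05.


Step 1: Enumerate the 45 unordered pairs (i,j) with i<j and classify each by sign(x_j-x_i) * sign(y_j-y_i).
  (1,2):dx=+10,dy=+18->C; (1,3):dx=+2,dy=+9->C; (1,4):dx=+9,dy=+14->C; (1,5):dx=+8,dy=+3->C
  (1,6):dx=+11,dy=+7->C; (1,7):dx=+4,dy=+17->C; (1,8):dx=+3,dy=+4->C; (1,9):dx=+5,dy=+10->C
  (1,10):dx=-1,dy=+13->D; (2,3):dx=-8,dy=-9->C; (2,4):dx=-1,dy=-4->C; (2,5):dx=-2,dy=-15->C
  (2,6):dx=+1,dy=-11->D; (2,7):dx=-6,dy=-1->C; (2,8):dx=-7,dy=-14->C; (2,9):dx=-5,dy=-8->C
  (2,10):dx=-11,dy=-5->C; (3,4):dx=+7,dy=+5->C; (3,5):dx=+6,dy=-6->D; (3,6):dx=+9,dy=-2->D
  (3,7):dx=+2,dy=+8->C; (3,8):dx=+1,dy=-5->D; (3,9):dx=+3,dy=+1->C; (3,10):dx=-3,dy=+4->D
  (4,5):dx=-1,dy=-11->C; (4,6):dx=+2,dy=-7->D; (4,7):dx=-5,dy=+3->D; (4,8):dx=-6,dy=-10->C
  (4,9):dx=-4,dy=-4->C; (4,10):dx=-10,dy=-1->C; (5,6):dx=+3,dy=+4->C; (5,7):dx=-4,dy=+14->D
  (5,8):dx=-5,dy=+1->D; (5,9):dx=-3,dy=+7->D; (5,10):dx=-9,dy=+10->D; (6,7):dx=-7,dy=+10->D
  (6,8):dx=-8,dy=-3->C; (6,9):dx=-6,dy=+3->D; (6,10):dx=-12,dy=+6->D; (7,8):dx=-1,dy=-13->C
  (7,9):dx=+1,dy=-7->D; (7,10):dx=-5,dy=-4->C; (8,9):dx=+2,dy=+6->C; (8,10):dx=-4,dy=+9->D
  (9,10):dx=-6,dy=+3->D
Step 2: C = 27, D = 18, total pairs = 45.
Step 3: tau = (C - D)/(n(n-1)/2) = (27 - 18)/45 = 0.200000.
Step 4: Exact two-sided p-value (enumerate n! = 3628800 permutations of y under H0): p = 0.484313.
Step 5: alpha = 0.05. fail to reject H0.

tau_b = 0.2000 (C=27, D=18), p = 0.484313, fail to reject H0.


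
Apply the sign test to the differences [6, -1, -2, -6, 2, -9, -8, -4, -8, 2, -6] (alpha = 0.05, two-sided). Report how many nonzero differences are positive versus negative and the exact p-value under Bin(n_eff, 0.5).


Step 1: Discard zero differences. Original n = 11; n_eff = number of nonzero differences = 11.
Nonzero differences (with sign): +6, -1, -2, -6, +2, -9, -8, -4, -8, +2, -6
Step 2: Count signs: positive = 3, negative = 8.
Step 3: Under H0: P(positive) = 0.5, so the number of positives S ~ Bin(11, 0.5).
Step 4: Two-sided exact p-value = sum of Bin(11,0.5) probabilities at or below the observed probability = 0.226562.
Step 5: alpha = 0.05. fail to reject H0.

n_eff = 11, pos = 3, neg = 8, p = 0.226562, fail to reject H0.


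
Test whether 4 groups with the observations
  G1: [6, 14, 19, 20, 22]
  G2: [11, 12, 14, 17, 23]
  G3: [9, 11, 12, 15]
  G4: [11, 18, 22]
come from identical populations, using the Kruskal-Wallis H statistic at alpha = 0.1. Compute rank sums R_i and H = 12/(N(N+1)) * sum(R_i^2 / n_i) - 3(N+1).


Step 1: Combine all N = 17 observations and assign midranks.
sorted (value, group, rank): (6,G1,1), (9,G3,2), (11,G2,4), (11,G3,4), (11,G4,4), (12,G2,6.5), (12,G3,6.5), (14,G1,8.5), (14,G2,8.5), (15,G3,10), (17,G2,11), (18,G4,12), (19,G1,13), (20,G1,14), (22,G1,15.5), (22,G4,15.5), (23,G2,17)
Step 2: Sum ranks within each group.
R_1 = 52 (n_1 = 5)
R_2 = 47 (n_2 = 5)
R_3 = 22.5 (n_3 = 4)
R_4 = 31.5 (n_4 = 3)
Step 3: H = 12/(N(N+1)) * sum(R_i^2/n_i) - 3(N+1)
     = 12/(17*18) * (52^2/5 + 47^2/5 + 22.5^2/4 + 31.5^2/3) - 3*18
     = 0.039216 * 1439.91 - 54
     = 2.467157.
Step 4: Ties present; correction factor C = 1 - 42/(17^3 - 17) = 0.991422. Corrected H = 2.467157 / 0.991422 = 2.488504.
Step 5: Under H0, H ~ chi^2(3); p-value = 0.477372.
Step 6: alpha = 0.1. fail to reject H0.

H = 2.4885, df = 3, p = 0.477372, fail to reject H0.


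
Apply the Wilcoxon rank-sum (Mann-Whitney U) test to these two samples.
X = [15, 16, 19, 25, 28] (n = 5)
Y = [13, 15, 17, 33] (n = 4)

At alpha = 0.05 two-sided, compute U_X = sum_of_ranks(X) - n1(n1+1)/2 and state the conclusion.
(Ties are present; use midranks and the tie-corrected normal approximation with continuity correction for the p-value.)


Step 1: Combine and sort all 9 observations; assign midranks.
sorted (value, group): (13,Y), (15,X), (15,Y), (16,X), (17,Y), (19,X), (25,X), (28,X), (33,Y)
ranks: 13->1, 15->2.5, 15->2.5, 16->4, 17->5, 19->6, 25->7, 28->8, 33->9
Step 2: Rank sum for X: R1 = 2.5 + 4 + 6 + 7 + 8 = 27.5.
Step 3: U_X = R1 - n1(n1+1)/2 = 27.5 - 5*6/2 = 27.5 - 15 = 12.5.
       U_Y = n1*n2 - U_X = 20 - 12.5 = 7.5.
Step 4: Ties are present, so use the tie-corrected normal approximation (with continuity correction) for the p-value.
Step 5: p-value = 0.622753; compare to alpha = 0.05. fail to reject H0.

U_X = 12.5, p = 0.622753, fail to reject H0 at alpha = 0.05.


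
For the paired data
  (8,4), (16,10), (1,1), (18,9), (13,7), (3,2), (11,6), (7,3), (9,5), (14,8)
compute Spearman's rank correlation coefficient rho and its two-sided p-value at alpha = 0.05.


Step 1: Rank x and y separately (midranks; no ties here).
rank(x): 8->4, 16->9, 1->1, 18->10, 13->7, 3->2, 11->6, 7->3, 9->5, 14->8
rank(y): 4->4, 10->10, 1->1, 9->9, 7->7, 2->2, 6->6, 3->3, 5->5, 8->8
Step 2: d_i = R_x(i) - R_y(i); compute d_i^2.
  (4-4)^2=0, (9-10)^2=1, (1-1)^2=0, (10-9)^2=1, (7-7)^2=0, (2-2)^2=0, (6-6)^2=0, (3-3)^2=0, (5-5)^2=0, (8-8)^2=0
sum(d^2) = 2.
Step 3: rho = 1 - 6*2 / (10*(10^2 - 1)) = 1 - 12/990 = 0.987879.
Step 4: Under H0, t = rho * sqrt((n-2)/(1-rho^2)) = 18.0003 ~ t(8).
Step 5: Two-sided p-value from the t-distribution with 8 df = 0.000000.
Step 6: alpha = 0.05. reject H0.

rho = 0.9879, p = 0.000000, reject H0 at alpha = 0.05.


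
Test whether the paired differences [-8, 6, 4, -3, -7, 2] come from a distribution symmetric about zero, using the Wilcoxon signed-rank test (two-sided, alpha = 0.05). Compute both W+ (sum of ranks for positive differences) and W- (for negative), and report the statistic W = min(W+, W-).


Step 1: Drop any zero differences (none here) and take |d_i|.
|d| = [8, 6, 4, 3, 7, 2]
Step 2: Midrank |d_i| (ties get averaged ranks).
ranks: |8|->6, |6|->4, |4|->3, |3|->2, |7|->5, |2|->1
Step 3: Attach original signs; sum ranks with positive sign and with negative sign.
W+ = 4 + 3 + 1 = 8
W- = 6 + 2 + 5 = 13
(Check: W+ + W- = 21 should equal n(n+1)/2 = 21.)
Step 4: Test statistic W = min(W+, W-) = 8.
Step 5: No ties, so the exact null distribution over the 2^6 = 64 sign assignments gives the two-sided p-value = 0.687500.
Step 6: alpha = 0.05. fail to reject H0.

W+ = 8, W- = 13, W = min = 8, p = 0.687500, fail to reject H0.


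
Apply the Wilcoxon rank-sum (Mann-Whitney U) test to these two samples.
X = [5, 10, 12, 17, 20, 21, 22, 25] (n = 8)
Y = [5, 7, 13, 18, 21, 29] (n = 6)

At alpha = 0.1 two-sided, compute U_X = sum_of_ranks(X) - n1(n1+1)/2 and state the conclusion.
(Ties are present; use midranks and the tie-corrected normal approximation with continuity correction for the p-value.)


Step 1: Combine and sort all 14 observations; assign midranks.
sorted (value, group): (5,X), (5,Y), (7,Y), (10,X), (12,X), (13,Y), (17,X), (18,Y), (20,X), (21,X), (21,Y), (22,X), (25,X), (29,Y)
ranks: 5->1.5, 5->1.5, 7->3, 10->4, 12->5, 13->6, 17->7, 18->8, 20->9, 21->10.5, 21->10.5, 22->12, 25->13, 29->14
Step 2: Rank sum for X: R1 = 1.5 + 4 + 5 + 7 + 9 + 10.5 + 12 + 13 = 62.
Step 3: U_X = R1 - n1(n1+1)/2 = 62 - 8*9/2 = 62 - 36 = 26.
       U_Y = n1*n2 - U_X = 48 - 26 = 22.
Step 4: Ties are present, so use the tie-corrected normal approximation (with continuity correction) for the p-value.
Step 5: p-value = 0.846116; compare to alpha = 0.1. fail to reject H0.

U_X = 26, p = 0.846116, fail to reject H0 at alpha = 0.1.


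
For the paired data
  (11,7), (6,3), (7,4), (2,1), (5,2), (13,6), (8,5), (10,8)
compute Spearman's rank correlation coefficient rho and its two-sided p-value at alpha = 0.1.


Step 1: Rank x and y separately (midranks; no ties here).
rank(x): 11->7, 6->3, 7->4, 2->1, 5->2, 13->8, 8->5, 10->6
rank(y): 7->7, 3->3, 4->4, 1->1, 2->2, 6->6, 5->5, 8->8
Step 2: d_i = R_x(i) - R_y(i); compute d_i^2.
  (7-7)^2=0, (3-3)^2=0, (4-4)^2=0, (1-1)^2=0, (2-2)^2=0, (8-6)^2=4, (5-5)^2=0, (6-8)^2=4
sum(d^2) = 8.
Step 3: rho = 1 - 6*8 / (8*(8^2 - 1)) = 1 - 48/504 = 0.904762.
Step 4: Under H0, t = rho * sqrt((n-2)/(1-rho^2)) = 5.2034 ~ t(6).
Step 5: Two-sided p-value from the t-distribution with 6 df = 0.002008.
Step 6: alpha = 0.1. reject H0.

rho = 0.9048, p = 0.002008, reject H0 at alpha = 0.1.


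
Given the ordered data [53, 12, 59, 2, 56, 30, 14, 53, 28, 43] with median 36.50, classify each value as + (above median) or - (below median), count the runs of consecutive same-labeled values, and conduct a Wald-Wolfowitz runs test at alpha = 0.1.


Step 1: Compute median = 36.50; label A = above, B = below.
Labels in order: ABABABBABA  (n_A = 5, n_B = 5)
Step 2: Count runs R = 9.
Step 3: Under H0 (random ordering), E[R] = 2*n_A*n_B/(n_A+n_B) + 1 = 2*5*5/10 + 1 = 6.0000.
        Var[R] = 2*n_A*n_B*(2*n_A*n_B - n_A - n_B) / ((n_A+n_B)^2 * (n_A+n_B-1)) = 2000/900 = 2.2222.
        SD[R] = 1.4907.
Step 4: Continuity-corrected z = (R - 0.5 - E[R]) / SD[R] = (9 - 0.5 - 6.0000) / 1.4907 = 1.6771.
Step 5: Two-sided p-value via normal approximation = 2*(1 - Phi(|z|)) = 0.093533.
Step 6: alpha = 0.1. reject H0.

R = 9, z = 1.6771, p = 0.093533, reject H0.


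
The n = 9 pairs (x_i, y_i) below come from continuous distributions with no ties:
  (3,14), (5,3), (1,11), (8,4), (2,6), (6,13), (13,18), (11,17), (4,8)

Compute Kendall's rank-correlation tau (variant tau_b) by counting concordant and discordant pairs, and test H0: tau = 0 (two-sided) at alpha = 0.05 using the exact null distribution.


Step 1: Enumerate the 36 unordered pairs (i,j) with i<j and classify each by sign(x_j-x_i) * sign(y_j-y_i).
  (1,2):dx=+2,dy=-11->D; (1,3):dx=-2,dy=-3->C; (1,4):dx=+5,dy=-10->D; (1,5):dx=-1,dy=-8->C
  (1,6):dx=+3,dy=-1->D; (1,7):dx=+10,dy=+4->C; (1,8):dx=+8,dy=+3->C; (1,9):dx=+1,dy=-6->D
  (2,3):dx=-4,dy=+8->D; (2,4):dx=+3,dy=+1->C; (2,5):dx=-3,dy=+3->D; (2,6):dx=+1,dy=+10->C
  (2,7):dx=+8,dy=+15->C; (2,8):dx=+6,dy=+14->C; (2,9):dx=-1,dy=+5->D; (3,4):dx=+7,dy=-7->D
  (3,5):dx=+1,dy=-5->D; (3,6):dx=+5,dy=+2->C; (3,7):dx=+12,dy=+7->C; (3,8):dx=+10,dy=+6->C
  (3,9):dx=+3,dy=-3->D; (4,5):dx=-6,dy=+2->D; (4,6):dx=-2,dy=+9->D; (4,7):dx=+5,dy=+14->C
  (4,8):dx=+3,dy=+13->C; (4,9):dx=-4,dy=+4->D; (5,6):dx=+4,dy=+7->C; (5,7):dx=+11,dy=+12->C
  (5,8):dx=+9,dy=+11->C; (5,9):dx=+2,dy=+2->C; (6,7):dx=+7,dy=+5->C; (6,8):dx=+5,dy=+4->C
  (6,9):dx=-2,dy=-5->C; (7,8):dx=-2,dy=-1->C; (7,9):dx=-9,dy=-10->C; (8,9):dx=-7,dy=-9->C
Step 2: C = 23, D = 13, total pairs = 36.
Step 3: tau = (C - D)/(n(n-1)/2) = (23 - 13)/36 = 0.277778.
Step 4: Exact two-sided p-value (enumerate n! = 362880 permutations of y under H0): p = 0.358488.
Step 5: alpha = 0.05. fail to reject H0.

tau_b = 0.2778 (C=23, D=13), p = 0.358488, fail to reject H0.


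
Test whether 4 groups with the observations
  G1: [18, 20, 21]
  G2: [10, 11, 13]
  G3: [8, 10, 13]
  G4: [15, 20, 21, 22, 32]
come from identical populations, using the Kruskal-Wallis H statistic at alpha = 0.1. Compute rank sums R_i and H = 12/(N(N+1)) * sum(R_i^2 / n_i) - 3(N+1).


Step 1: Combine all N = 14 observations and assign midranks.
sorted (value, group, rank): (8,G3,1), (10,G2,2.5), (10,G3,2.5), (11,G2,4), (13,G2,5.5), (13,G3,5.5), (15,G4,7), (18,G1,8), (20,G1,9.5), (20,G4,9.5), (21,G1,11.5), (21,G4,11.5), (22,G4,13), (32,G4,14)
Step 2: Sum ranks within each group.
R_1 = 29 (n_1 = 3)
R_2 = 12 (n_2 = 3)
R_3 = 9 (n_3 = 3)
R_4 = 55 (n_4 = 5)
Step 3: H = 12/(N(N+1)) * sum(R_i^2/n_i) - 3(N+1)
     = 12/(14*15) * (29^2/3 + 12^2/3 + 9^2/3 + 55^2/5) - 3*15
     = 0.057143 * 960.333 - 45
     = 9.876190.
Step 4: Ties present; correction factor C = 1 - 24/(14^3 - 14) = 0.991209. Corrected H = 9.876190 / 0.991209 = 9.963784.
Step 5: Under H0, H ~ chi^2(3); p-value = 0.018877.
Step 6: alpha = 0.1. reject H0.

H = 9.9638, df = 3, p = 0.018877, reject H0.


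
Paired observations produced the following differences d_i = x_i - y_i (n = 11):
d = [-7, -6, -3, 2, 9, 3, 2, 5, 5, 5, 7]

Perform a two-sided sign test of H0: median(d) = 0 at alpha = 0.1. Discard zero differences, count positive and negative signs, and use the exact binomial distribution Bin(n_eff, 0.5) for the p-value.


Step 1: Discard zero differences. Original n = 11; n_eff = number of nonzero differences = 11.
Nonzero differences (with sign): -7, -6, -3, +2, +9, +3, +2, +5, +5, +5, +7
Step 2: Count signs: positive = 8, negative = 3.
Step 3: Under H0: P(positive) = 0.5, so the number of positives S ~ Bin(11, 0.5).
Step 4: Two-sided exact p-value = sum of Bin(11,0.5) probabilities at or below the observed probability = 0.226562.
Step 5: alpha = 0.1. fail to reject H0.

n_eff = 11, pos = 8, neg = 3, p = 0.226562, fail to reject H0.


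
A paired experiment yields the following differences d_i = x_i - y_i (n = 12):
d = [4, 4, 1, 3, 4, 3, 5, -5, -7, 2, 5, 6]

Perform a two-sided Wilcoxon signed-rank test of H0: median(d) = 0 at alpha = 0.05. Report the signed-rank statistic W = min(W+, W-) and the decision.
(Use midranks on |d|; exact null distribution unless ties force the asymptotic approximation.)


Step 1: Drop any zero differences (none here) and take |d_i|.
|d| = [4, 4, 1, 3, 4, 3, 5, 5, 7, 2, 5, 6]
Step 2: Midrank |d_i| (ties get averaged ranks).
ranks: |4|->6, |4|->6, |1|->1, |3|->3.5, |4|->6, |3|->3.5, |5|->9, |5|->9, |7|->12, |2|->2, |5|->9, |6|->11
Step 3: Attach original signs; sum ranks with positive sign and with negative sign.
W+ = 6 + 6 + 1 + 3.5 + 6 + 3.5 + 9 + 2 + 9 + 11 = 57
W- = 9 + 12 = 21
(Check: W+ + W- = 78 should equal n(n+1)/2 = 78.)
Step 4: Test statistic W = min(W+, W-) = 21.
Step 5: Ties in |d|, so use the tie-corrected normal approximation.
        E[W] = n(n+1)/4 = 12*13/4 = 39.
        Tie groups: |d|=3 (t=2), |d|=4 (t=3), |d|=5 (t=3); sum(t^3 - t) = 54.
        Var[W] = n(n+1)(2n+1)/24 - sum(t^3-t)/48 = 3900/24 - 54/48 = 161.375.
        z = (W - E[W]) / sqrt(Var[W]) = (21 - 39) / 12.7033 = -1.4169.
        Two-sided p = 2*Phi(z) = 0.156498.
Step 6: alpha = 0.05. fail to reject H0.

W+ = 57, W- = 21, W = min = 21, p = 0.156498, fail to reject H0.


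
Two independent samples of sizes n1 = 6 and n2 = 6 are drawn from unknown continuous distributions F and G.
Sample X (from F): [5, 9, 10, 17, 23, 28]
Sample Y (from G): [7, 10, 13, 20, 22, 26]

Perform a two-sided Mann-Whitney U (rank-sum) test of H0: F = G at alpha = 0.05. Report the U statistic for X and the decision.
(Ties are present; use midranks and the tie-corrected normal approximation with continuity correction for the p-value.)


Step 1: Combine and sort all 12 observations; assign midranks.
sorted (value, group): (5,X), (7,Y), (9,X), (10,X), (10,Y), (13,Y), (17,X), (20,Y), (22,Y), (23,X), (26,Y), (28,X)
ranks: 5->1, 7->2, 9->3, 10->4.5, 10->4.5, 13->6, 17->7, 20->8, 22->9, 23->10, 26->11, 28->12
Step 2: Rank sum for X: R1 = 1 + 3 + 4.5 + 7 + 10 + 12 = 37.5.
Step 3: U_X = R1 - n1(n1+1)/2 = 37.5 - 6*7/2 = 37.5 - 21 = 16.5.
       U_Y = n1*n2 - U_X = 36 - 16.5 = 19.5.
Step 4: Ties are present, so use the tie-corrected normal approximation (with continuity correction) for the p-value.
Step 5: p-value = 0.872559; compare to alpha = 0.05. fail to reject H0.

U_X = 16.5, p = 0.872559, fail to reject H0 at alpha = 0.05.


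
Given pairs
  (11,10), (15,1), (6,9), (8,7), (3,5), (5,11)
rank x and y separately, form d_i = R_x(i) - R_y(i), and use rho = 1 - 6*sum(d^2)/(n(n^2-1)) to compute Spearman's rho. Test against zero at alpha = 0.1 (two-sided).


Step 1: Rank x and y separately (midranks; no ties here).
rank(x): 11->5, 15->6, 6->3, 8->4, 3->1, 5->2
rank(y): 10->5, 1->1, 9->4, 7->3, 5->2, 11->6
Step 2: d_i = R_x(i) - R_y(i); compute d_i^2.
  (5-5)^2=0, (6-1)^2=25, (3-4)^2=1, (4-3)^2=1, (1-2)^2=1, (2-6)^2=16
sum(d^2) = 44.
Step 3: rho = 1 - 6*44 / (6*(6^2 - 1)) = 1 - 264/210 = -0.257143.
Step 4: Under H0, t = rho * sqrt((n-2)/(1-rho^2)) = -0.5322 ~ t(4).
Step 5: Two-sided p-value from the t-distribution with 4 df = 0.622787.
Step 6: alpha = 0.1. fail to reject H0.

rho = -0.2571, p = 0.622787, fail to reject H0 at alpha = 0.1.


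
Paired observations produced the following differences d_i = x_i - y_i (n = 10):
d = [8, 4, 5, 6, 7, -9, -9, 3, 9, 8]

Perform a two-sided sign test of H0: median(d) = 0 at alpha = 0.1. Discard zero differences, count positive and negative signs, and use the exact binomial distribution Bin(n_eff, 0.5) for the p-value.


Step 1: Discard zero differences. Original n = 10; n_eff = number of nonzero differences = 10.
Nonzero differences (with sign): +8, +4, +5, +6, +7, -9, -9, +3, +9, +8
Step 2: Count signs: positive = 8, negative = 2.
Step 3: Under H0: P(positive) = 0.5, so the number of positives S ~ Bin(10, 0.5).
Step 4: Two-sided exact p-value = sum of Bin(10,0.5) probabilities at or below the observed probability = 0.109375.
Step 5: alpha = 0.1. fail to reject H0.

n_eff = 10, pos = 8, neg = 2, p = 0.109375, fail to reject H0.


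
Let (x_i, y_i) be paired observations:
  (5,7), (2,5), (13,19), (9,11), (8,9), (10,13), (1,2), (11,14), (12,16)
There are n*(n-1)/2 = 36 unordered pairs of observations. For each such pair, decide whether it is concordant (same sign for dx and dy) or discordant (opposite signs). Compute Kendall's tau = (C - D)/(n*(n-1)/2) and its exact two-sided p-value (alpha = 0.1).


Step 1: Enumerate the 36 unordered pairs (i,j) with i<j and classify each by sign(x_j-x_i) * sign(y_j-y_i).
  (1,2):dx=-3,dy=-2->C; (1,3):dx=+8,dy=+12->C; (1,4):dx=+4,dy=+4->C; (1,5):dx=+3,dy=+2->C
  (1,6):dx=+5,dy=+6->C; (1,7):dx=-4,dy=-5->C; (1,8):dx=+6,dy=+7->C; (1,9):dx=+7,dy=+9->C
  (2,3):dx=+11,dy=+14->C; (2,4):dx=+7,dy=+6->C; (2,5):dx=+6,dy=+4->C; (2,6):dx=+8,dy=+8->C
  (2,7):dx=-1,dy=-3->C; (2,8):dx=+9,dy=+9->C; (2,9):dx=+10,dy=+11->C; (3,4):dx=-4,dy=-8->C
  (3,5):dx=-5,dy=-10->C; (3,6):dx=-3,dy=-6->C; (3,7):dx=-12,dy=-17->C; (3,8):dx=-2,dy=-5->C
  (3,9):dx=-1,dy=-3->C; (4,5):dx=-1,dy=-2->C; (4,6):dx=+1,dy=+2->C; (4,7):dx=-8,dy=-9->C
  (4,8):dx=+2,dy=+3->C; (4,9):dx=+3,dy=+5->C; (5,6):dx=+2,dy=+4->C; (5,7):dx=-7,dy=-7->C
  (5,8):dx=+3,dy=+5->C; (5,9):dx=+4,dy=+7->C; (6,7):dx=-9,dy=-11->C; (6,8):dx=+1,dy=+1->C
  (6,9):dx=+2,dy=+3->C; (7,8):dx=+10,dy=+12->C; (7,9):dx=+11,dy=+14->C; (8,9):dx=+1,dy=+2->C
Step 2: C = 36, D = 0, total pairs = 36.
Step 3: tau = (C - D)/(n(n-1)/2) = (36 - 0)/36 = 1.000000.
Step 4: Exact two-sided p-value (enumerate n! = 362880 permutations of y under H0): p = 0.000006.
Step 5: alpha = 0.1. reject H0.

tau_b = 1.0000 (C=36, D=0), p = 0.000006, reject H0.


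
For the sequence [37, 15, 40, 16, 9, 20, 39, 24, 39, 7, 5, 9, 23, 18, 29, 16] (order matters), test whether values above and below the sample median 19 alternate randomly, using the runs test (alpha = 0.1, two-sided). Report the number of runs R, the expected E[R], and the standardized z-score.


Step 1: Compute median = 19; label A = above, B = below.
Labels in order: ABABBAAAABBBABAB  (n_A = 8, n_B = 8)
Step 2: Count runs R = 10.
Step 3: Under H0 (random ordering), E[R] = 2*n_A*n_B/(n_A+n_B) + 1 = 2*8*8/16 + 1 = 9.0000.
        Var[R] = 2*n_A*n_B*(2*n_A*n_B - n_A - n_B) / ((n_A+n_B)^2 * (n_A+n_B-1)) = 14336/3840 = 3.7333.
        SD[R] = 1.9322.
Step 4: Continuity-corrected z = (R - 0.5 - E[R]) / SD[R] = (10 - 0.5 - 9.0000) / 1.9322 = 0.2588.
Step 5: Two-sided p-value via normal approximation = 2*(1 - Phi(|z|)) = 0.795809.
Step 6: alpha = 0.1. fail to reject H0.

R = 10, z = 0.2588, p = 0.795809, fail to reject H0.


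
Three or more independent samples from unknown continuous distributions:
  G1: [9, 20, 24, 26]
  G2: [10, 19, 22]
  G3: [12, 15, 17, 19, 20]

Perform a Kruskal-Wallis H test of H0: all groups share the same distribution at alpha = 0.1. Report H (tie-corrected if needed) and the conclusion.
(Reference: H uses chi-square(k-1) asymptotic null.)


Step 1: Combine all N = 12 observations and assign midranks.
sorted (value, group, rank): (9,G1,1), (10,G2,2), (12,G3,3), (15,G3,4), (17,G3,5), (19,G2,6.5), (19,G3,6.5), (20,G1,8.5), (20,G3,8.5), (22,G2,10), (24,G1,11), (26,G1,12)
Step 2: Sum ranks within each group.
R_1 = 32.5 (n_1 = 4)
R_2 = 18.5 (n_2 = 3)
R_3 = 27 (n_3 = 5)
Step 3: H = 12/(N(N+1)) * sum(R_i^2/n_i) - 3(N+1)
     = 12/(12*13) * (32.5^2/4 + 18.5^2/3 + 27^2/5) - 3*13
     = 0.076923 * 523.946 - 39
     = 1.303526.
Step 4: Ties present; correction factor C = 1 - 12/(12^3 - 12) = 0.993007. Corrected H = 1.303526 / 0.993007 = 1.312705.
Step 5: Under H0, H ~ chi^2(2); p-value = 0.518740.
Step 6: alpha = 0.1. fail to reject H0.

H = 1.3127, df = 2, p = 0.518740, fail to reject H0.


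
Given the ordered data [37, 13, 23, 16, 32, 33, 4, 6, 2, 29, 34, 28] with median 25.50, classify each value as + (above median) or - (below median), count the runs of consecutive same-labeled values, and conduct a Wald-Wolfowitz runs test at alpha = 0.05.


Step 1: Compute median = 25.50; label A = above, B = below.
Labels in order: ABBBAABBBAAA  (n_A = 6, n_B = 6)
Step 2: Count runs R = 5.
Step 3: Under H0 (random ordering), E[R] = 2*n_A*n_B/(n_A+n_B) + 1 = 2*6*6/12 + 1 = 7.0000.
        Var[R] = 2*n_A*n_B*(2*n_A*n_B - n_A - n_B) / ((n_A+n_B)^2 * (n_A+n_B-1)) = 4320/1584 = 2.7273.
        SD[R] = 1.6514.
Step 4: Continuity-corrected z = (R + 0.5 - E[R]) / SD[R] = (5 + 0.5 - 7.0000) / 1.6514 = -0.9083.
Step 5: Two-sided p-value via normal approximation = 2*(1 - Phi(|z|)) = 0.363722.
Step 6: alpha = 0.05. fail to reject H0.

R = 5, z = -0.9083, p = 0.363722, fail to reject H0.


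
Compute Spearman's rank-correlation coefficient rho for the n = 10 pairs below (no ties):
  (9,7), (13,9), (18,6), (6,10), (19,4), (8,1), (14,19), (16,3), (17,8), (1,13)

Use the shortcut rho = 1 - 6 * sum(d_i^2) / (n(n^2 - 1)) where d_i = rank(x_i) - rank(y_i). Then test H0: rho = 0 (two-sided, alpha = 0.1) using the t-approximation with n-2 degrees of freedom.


Step 1: Rank x and y separately (midranks; no ties here).
rank(x): 9->4, 13->5, 18->9, 6->2, 19->10, 8->3, 14->6, 16->7, 17->8, 1->1
rank(y): 7->5, 9->7, 6->4, 10->8, 4->3, 1->1, 19->10, 3->2, 8->6, 13->9
Step 2: d_i = R_x(i) - R_y(i); compute d_i^2.
  (4-5)^2=1, (5-7)^2=4, (9-4)^2=25, (2-8)^2=36, (10-3)^2=49, (3-1)^2=4, (6-10)^2=16, (7-2)^2=25, (8-6)^2=4, (1-9)^2=64
sum(d^2) = 228.
Step 3: rho = 1 - 6*228 / (10*(10^2 - 1)) = 1 - 1368/990 = -0.381818.
Step 4: Under H0, t = rho * sqrt((n-2)/(1-rho^2)) = -1.1685 ~ t(8).
Step 5: Two-sided p-value from the t-distribution with 8 df = 0.276255.
Step 6: alpha = 0.1. fail to reject H0.

rho = -0.3818, p = 0.276255, fail to reject H0 at alpha = 0.1.
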